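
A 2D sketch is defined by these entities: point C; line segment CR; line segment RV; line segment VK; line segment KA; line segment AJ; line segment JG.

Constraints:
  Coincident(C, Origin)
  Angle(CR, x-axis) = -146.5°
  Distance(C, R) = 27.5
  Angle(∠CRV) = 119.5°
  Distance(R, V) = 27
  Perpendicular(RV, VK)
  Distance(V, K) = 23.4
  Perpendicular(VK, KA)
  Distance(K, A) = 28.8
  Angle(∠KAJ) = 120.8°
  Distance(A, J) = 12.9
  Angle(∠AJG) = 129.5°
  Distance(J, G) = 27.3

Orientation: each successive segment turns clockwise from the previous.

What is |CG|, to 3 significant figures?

40.0

C is at the origin; CR runs at -146.5° with length 27.5, so R = (-22.9, -15.2). ∠CRV = 119.5° gives RV at 153° from the x-axis; with |RV| = 27.0, V = (-47.0, -2.92). RV is perpendicular to VK, so VK runs at 63.0°; with |VK| = 23.4, K = (-36.4, 17.9). VK is perpendicular to KA, so KA runs at -27.0°; with |KA| = 28.8, A = (-10.7, 4.85). ∠KAJ = 120.8° gives AJ at -86.2° from the x-axis; with |AJ| = 12.9, J = (-9.85, -8.02). ∠AJG = 129.5° gives JG at -137° from the x-axis; with |JG| = 27.3, G = (-29.7, -26.7). Then |CG| = |G − C| = 40.0.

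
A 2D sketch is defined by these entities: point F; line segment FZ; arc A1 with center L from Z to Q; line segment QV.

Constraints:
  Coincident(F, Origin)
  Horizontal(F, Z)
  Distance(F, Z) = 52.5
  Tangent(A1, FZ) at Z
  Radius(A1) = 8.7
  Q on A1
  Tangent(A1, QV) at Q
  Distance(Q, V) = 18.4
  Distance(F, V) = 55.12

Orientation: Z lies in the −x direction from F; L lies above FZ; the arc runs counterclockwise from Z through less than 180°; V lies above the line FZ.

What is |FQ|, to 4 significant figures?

45.13

F is at the origin; FZ is horizontal with |FZ| = 52.5 and Z on the −x side, so Z = (-52.50, 0.000). The tangent condition forces LZ to be normal to FZ, so L = Z + (0, 8.7) = (-52.50, 8.700). Since LQ ⟂ QV (tangency), |LV| = √(8.7² + 18.4²) = 20.35 regardless of where Q sits on A1. So V lies on both circle(F, 55.12) and circle(L, 20.35); the above-FZ intersection is V = (-47.26, 28.37). Q is the foot of the tangent from V: Q = (-43.94, 10.27).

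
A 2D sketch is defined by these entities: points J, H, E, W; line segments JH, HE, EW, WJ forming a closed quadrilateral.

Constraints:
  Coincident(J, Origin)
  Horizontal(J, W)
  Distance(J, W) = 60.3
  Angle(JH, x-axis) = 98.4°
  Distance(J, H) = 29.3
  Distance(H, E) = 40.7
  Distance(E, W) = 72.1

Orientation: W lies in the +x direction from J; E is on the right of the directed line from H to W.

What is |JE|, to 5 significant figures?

15.626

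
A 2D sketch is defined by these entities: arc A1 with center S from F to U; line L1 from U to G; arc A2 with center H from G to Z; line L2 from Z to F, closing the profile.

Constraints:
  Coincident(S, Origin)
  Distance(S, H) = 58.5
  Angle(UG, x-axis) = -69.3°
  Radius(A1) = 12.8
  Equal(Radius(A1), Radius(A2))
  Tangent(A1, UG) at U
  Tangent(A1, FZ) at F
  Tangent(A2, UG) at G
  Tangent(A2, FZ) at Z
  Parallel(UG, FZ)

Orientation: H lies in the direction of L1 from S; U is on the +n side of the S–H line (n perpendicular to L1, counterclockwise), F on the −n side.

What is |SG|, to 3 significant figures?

59.9

Tangency of A1 to both parallel lines with radius 12.8 puts U and F at S ± 12.8·n: U = (12.0, 4.52), F = (-12.0, -4.52). Equal radii place G and Z the same way about H: G = H + 12.8·n = (32.7, -50.2), Z = H − 12.8·n = (8.70, -59.2). Then |SG| = |G − S| = 59.9.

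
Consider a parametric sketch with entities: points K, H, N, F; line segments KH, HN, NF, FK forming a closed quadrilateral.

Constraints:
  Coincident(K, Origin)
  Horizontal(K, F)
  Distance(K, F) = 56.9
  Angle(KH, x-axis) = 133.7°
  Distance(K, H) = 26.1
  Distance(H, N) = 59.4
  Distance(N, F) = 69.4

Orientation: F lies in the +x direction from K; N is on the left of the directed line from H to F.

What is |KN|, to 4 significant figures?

65.50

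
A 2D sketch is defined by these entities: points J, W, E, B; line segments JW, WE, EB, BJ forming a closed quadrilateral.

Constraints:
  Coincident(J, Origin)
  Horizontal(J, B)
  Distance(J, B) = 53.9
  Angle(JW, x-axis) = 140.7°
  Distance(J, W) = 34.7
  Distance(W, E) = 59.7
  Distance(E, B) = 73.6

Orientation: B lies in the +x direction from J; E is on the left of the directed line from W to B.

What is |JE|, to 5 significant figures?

65.318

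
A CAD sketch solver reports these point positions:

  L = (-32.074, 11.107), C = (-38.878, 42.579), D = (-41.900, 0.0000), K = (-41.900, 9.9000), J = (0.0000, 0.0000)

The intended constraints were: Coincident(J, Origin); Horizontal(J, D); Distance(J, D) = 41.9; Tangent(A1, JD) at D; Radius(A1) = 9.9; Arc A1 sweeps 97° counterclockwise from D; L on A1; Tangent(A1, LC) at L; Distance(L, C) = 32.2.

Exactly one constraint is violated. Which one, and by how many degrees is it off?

Tangent(A1, LC) at L — off by 5.20°.

J = (0.00, 0.00) ✓; J.y = 0.00, D.y = 0.00 ✓; |JD| = 41.90 ✓; ∠(KD, DJ) = 90.00° ✓; |KD| = 9.900 ✓; bearing(K→L) − bearing(K→D) = 97.00° ✓; |KL| = 9.900 ✓; ∠(KL, LC) = 84.80° ✗; |LC| = 32.20 ✓.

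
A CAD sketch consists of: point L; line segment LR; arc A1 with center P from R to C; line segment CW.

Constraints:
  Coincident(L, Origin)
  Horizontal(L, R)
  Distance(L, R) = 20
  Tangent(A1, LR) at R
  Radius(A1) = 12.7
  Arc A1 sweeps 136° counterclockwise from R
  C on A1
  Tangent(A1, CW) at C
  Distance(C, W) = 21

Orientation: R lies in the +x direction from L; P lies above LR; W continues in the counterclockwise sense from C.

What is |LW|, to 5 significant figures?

38.920

L is at the origin; L and R share the same y with |LR| = 20.0 and R on the +x side, so R = (20.000, 0.0000). The tangent condition forces PR to be normal to LR, so P = R + (0, 12.7) = (20.000, 12.700). On A1, R sits at bearing -90° from P; a 136° counterclockwise sweep puts C at bearing 46°, so C = P + 12.7·(cos 46°, sin 46°) = (28.822, 21.836). Tangency of A1 to CW means the radius PC is perpendicular to CW, so CW runs along (−sin 46°, cos 46°); with |CW| = 21.0, W = (13.716, 36.423). Then |LW| = |W − L| = 38.920.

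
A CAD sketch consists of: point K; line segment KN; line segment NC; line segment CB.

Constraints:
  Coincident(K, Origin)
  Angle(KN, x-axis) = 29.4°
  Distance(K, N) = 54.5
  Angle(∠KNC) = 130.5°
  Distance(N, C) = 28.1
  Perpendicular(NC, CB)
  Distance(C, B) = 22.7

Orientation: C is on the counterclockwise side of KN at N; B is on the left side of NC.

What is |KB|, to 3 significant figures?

66.2

∠KNC = 130.5°, so NC runs at 29.4° + (180° − 130.5°) = 78.9° from the x-axis; with |NC| = 28.1, C = N + 28.1·(cos 78.9°, sin 78.9°) = (52.9, 54.3). NC is perpendicular to CB; with |CB| = 22.7 on the left of NC, B = C + 22.7·(-0.981, 0.193) = (30.6, 58.7). Then |KB| = |B − K| = 66.2.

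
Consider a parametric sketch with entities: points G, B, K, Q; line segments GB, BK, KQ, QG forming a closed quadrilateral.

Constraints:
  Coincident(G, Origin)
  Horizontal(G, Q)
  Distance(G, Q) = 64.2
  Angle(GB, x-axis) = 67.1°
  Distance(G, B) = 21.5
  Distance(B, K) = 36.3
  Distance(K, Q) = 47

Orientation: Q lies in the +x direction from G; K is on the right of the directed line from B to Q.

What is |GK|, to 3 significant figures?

24.5

Checks: |BK| = 36.30 ✓; |KQ| = 47.00 ✓.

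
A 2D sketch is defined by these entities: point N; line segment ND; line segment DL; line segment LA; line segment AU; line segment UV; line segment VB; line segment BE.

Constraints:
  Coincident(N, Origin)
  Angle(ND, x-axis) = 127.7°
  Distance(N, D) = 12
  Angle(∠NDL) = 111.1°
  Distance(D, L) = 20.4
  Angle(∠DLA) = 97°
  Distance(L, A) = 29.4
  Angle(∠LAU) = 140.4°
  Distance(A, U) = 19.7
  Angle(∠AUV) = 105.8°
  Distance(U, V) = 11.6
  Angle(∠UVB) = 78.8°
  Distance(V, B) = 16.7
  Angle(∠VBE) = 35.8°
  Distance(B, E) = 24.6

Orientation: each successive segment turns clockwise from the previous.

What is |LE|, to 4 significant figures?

52.51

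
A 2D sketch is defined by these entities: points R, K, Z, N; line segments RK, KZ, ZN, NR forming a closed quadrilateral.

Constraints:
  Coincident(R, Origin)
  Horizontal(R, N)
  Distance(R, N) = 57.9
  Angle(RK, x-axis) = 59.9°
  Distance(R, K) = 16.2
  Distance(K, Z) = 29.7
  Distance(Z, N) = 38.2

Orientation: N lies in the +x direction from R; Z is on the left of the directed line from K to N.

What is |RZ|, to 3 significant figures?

44.6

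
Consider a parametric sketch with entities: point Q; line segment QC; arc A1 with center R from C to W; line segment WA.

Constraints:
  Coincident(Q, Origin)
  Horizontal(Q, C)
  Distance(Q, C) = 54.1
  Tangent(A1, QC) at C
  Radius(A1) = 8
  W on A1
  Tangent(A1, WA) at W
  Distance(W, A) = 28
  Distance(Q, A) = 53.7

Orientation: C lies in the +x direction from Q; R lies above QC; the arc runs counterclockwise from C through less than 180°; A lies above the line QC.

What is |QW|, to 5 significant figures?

61.525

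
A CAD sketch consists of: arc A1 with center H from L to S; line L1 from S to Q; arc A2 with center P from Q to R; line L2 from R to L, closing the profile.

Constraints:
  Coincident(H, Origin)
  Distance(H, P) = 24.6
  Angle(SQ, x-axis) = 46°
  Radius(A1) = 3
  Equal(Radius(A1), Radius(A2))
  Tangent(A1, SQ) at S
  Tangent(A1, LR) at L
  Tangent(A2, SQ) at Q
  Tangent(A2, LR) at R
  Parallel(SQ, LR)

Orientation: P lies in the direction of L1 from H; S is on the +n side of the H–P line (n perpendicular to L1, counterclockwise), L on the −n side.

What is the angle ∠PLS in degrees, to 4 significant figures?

83.05°

The slot axis is L1's direction at 46.0°, so u = (cos 46.0°, sin 46.0°) = (0.6947, 0.7193) and n = (−sin 46.0°, cos 46.0°) = (-0.7193, 0.6947). H is at the origin and P lies 24.6 along u from H, so P = 24.6·u = (17.09, 17.70). Tangency of A1 to both parallel lines with radius 3.0 puts S and L at H ± 3.0·n: S = (-2.158, 2.084), L = (2.158, -2.084). Then cos ∠PLS = LP·LS / (|LP||LS|), giving 83.05°.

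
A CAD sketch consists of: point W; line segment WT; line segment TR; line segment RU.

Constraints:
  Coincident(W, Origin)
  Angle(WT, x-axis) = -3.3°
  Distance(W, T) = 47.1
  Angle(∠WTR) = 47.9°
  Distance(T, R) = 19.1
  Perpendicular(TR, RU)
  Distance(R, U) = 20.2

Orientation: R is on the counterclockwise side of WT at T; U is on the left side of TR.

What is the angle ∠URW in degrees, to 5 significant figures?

19.648°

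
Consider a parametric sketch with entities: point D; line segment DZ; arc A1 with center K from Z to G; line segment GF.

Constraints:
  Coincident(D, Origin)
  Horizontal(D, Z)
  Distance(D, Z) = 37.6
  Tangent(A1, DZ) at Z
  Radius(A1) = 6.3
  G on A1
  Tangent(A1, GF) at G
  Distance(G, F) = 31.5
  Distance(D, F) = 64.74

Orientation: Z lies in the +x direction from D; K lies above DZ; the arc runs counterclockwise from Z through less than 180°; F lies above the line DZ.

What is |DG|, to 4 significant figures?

43.55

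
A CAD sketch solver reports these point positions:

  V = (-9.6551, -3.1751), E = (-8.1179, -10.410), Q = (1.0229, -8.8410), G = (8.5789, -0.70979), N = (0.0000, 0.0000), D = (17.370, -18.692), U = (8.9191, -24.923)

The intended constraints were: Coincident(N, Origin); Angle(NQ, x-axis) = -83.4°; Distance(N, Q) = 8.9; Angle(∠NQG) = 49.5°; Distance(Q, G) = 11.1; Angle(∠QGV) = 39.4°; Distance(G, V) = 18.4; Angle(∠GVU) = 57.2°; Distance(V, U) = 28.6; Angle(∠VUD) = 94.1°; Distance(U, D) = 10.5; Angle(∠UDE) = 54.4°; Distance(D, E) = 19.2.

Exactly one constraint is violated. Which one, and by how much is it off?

Distance(D, E) = 19.2 — off by 7.60.

N = (0.00, 0.00) ✓; NQ at -83.40° ✓; |NQ| = 8.900 ✓; ∠NQG = 49.50° ✓; |QG| = 11.10 ✓; ∠QGV = 39.40° ✓; |GV| = 18.40 ✓; ∠GVU = 57.20° ✓; |VU| = 28.60 ✓; ∠VUD = 94.10° ✓; |UD| = 10.50 ✓; ∠UDE = 54.40° ✓; |DE| = 26.80 ✗.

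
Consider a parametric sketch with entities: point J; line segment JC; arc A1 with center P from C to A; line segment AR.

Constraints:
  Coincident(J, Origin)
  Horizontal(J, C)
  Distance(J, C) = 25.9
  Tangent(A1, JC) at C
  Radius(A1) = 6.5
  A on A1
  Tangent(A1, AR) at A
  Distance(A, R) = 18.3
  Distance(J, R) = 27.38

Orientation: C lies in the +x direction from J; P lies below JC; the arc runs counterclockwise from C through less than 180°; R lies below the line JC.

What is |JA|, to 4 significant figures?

20.20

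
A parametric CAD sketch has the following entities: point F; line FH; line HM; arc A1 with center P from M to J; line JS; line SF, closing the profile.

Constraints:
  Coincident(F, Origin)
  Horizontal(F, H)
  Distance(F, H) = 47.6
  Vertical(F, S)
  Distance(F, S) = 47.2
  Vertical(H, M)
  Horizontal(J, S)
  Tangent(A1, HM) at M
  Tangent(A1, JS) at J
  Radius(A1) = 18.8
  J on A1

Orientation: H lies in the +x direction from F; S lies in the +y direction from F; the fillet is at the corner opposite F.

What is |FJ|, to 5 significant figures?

55.293

The virtual corner opposite F is at (47.600, 47.200). Tangency of A1 to HM means the radius PM is perpendicular to HM and A1 meets JS tangentially, so PJ is at right angles to JS, with radius 18.8, so the center P sits 18.8 in from both sides at P = (28.800, 28.400). That places the tangent points at M = (47.600, 28.400) on HM and J = (28.800, 47.200) on JS. Then |FJ| = |J − F| = 55.293.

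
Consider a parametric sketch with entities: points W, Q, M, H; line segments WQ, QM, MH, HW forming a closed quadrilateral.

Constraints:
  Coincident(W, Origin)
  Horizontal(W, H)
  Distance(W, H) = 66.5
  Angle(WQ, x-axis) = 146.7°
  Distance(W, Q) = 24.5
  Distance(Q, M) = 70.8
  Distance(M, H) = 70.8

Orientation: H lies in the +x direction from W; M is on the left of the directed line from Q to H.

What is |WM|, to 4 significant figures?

69.13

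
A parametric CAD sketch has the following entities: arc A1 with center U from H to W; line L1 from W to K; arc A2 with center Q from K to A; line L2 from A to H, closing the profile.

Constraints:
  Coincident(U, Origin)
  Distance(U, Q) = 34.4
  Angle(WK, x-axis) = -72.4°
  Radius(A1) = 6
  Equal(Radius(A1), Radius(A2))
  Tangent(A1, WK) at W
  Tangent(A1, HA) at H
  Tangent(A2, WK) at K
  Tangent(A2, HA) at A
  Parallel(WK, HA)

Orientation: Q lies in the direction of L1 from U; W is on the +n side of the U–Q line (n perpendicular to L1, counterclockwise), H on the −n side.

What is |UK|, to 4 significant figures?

34.92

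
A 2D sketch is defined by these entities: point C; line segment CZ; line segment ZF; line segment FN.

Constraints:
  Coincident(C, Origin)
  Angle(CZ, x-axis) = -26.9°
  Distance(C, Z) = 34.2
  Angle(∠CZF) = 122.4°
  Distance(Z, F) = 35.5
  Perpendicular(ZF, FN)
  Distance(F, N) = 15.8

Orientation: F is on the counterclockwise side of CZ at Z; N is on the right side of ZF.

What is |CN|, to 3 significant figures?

70.0

C is at the origin; CZ runs at -26.9° with length 34.2, so Z = 34.2·(cos -26.9°, sin -26.9°) = (30.5, -15.5). ∠CZF = 122.4°, so ZF runs at -26.9° + (180° − 122.4°) = 30.7° from the x-axis; with |ZF| = 35.5, F = Z + 35.5·(cos 30.7°, sin 30.7°) = (61.0, 2.65). ZF is perpendicular to FN; with |FN| = 15.8 on the right of ZF, N = F + 15.8·(0.511, -0.860) = (69.1, -10.9). Then |CN| = |N − C| = 70.0.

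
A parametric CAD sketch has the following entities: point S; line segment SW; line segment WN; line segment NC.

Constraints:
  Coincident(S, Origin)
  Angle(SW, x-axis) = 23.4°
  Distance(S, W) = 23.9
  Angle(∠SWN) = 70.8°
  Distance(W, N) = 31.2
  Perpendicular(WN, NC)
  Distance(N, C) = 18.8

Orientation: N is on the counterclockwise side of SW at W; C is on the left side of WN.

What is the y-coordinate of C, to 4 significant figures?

19.73

∠SWN = 70.8°, so WN runs at 23.4° + (180° − 70.8°) = 132.6° from the x-axis; with |WN| = 31.2, N = W + 31.2·(cos 132.6°, sin 132.6°) = (0.8158, 32.46). WN is perpendicular to NC; with |NC| = 18.8 on the left of WN, C = N + 18.8·(-0.7361, -0.6769) = (-13.02, 19.73). So C.y = 19.73.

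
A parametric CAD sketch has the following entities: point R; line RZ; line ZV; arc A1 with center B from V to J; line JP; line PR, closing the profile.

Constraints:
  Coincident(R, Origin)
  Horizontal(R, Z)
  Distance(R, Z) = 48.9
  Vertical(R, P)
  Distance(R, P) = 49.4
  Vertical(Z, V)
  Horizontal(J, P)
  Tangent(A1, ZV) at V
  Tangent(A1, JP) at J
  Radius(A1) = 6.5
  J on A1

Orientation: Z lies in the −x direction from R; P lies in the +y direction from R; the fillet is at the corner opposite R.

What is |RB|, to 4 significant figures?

60.32

R is at the origin; RZ is horizontal with |RZ| = 48.9 and Z on the −x side, so Z = (-48.90, 0.000). RP is vertical with |RP| = 49.4 and P on the +y side, so P = (0.000, 49.40). The virtual corner opposite R is at (-48.90, 49.40). Since A1 is tangent to ZV there, BV ⟂ ZV and since A1 is tangent to JP there, BJ ⟂ JP, with radius 6.5, so the center B sits 6.5 in from both sides at B = (-42.40, 42.90). Then |RB| = |B − R| = 60.32.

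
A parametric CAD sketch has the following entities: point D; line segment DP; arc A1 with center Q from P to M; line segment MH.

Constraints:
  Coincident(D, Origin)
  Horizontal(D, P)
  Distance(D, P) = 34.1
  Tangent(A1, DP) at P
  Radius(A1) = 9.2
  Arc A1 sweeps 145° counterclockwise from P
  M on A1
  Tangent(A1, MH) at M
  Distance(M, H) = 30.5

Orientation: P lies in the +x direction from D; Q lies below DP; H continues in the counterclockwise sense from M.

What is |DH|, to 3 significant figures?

63.8

D is at the origin; D and P share the same y with |DP| = 34.1 and P on the +x side, so P = (34.1, 0.00). Since A1 is tangent to DP there, QP ⟂ DP, so Q = P + (0, -9.2) = (34.1, -9.20). On A1, P sits at bearing 90° from Q; a 145° counterclockwise sweep puts M at bearing 235°, so M = Q + 9.2·(cos 235°, sin 235°) = (28.8, -16.7). The tangent condition forces QM to be normal to MH, so MH runs along (−sin 235°, cos 235°); with |MH| = 30.5, H = (53.8, -34.2). Then |DH| = |H − D| = 63.8.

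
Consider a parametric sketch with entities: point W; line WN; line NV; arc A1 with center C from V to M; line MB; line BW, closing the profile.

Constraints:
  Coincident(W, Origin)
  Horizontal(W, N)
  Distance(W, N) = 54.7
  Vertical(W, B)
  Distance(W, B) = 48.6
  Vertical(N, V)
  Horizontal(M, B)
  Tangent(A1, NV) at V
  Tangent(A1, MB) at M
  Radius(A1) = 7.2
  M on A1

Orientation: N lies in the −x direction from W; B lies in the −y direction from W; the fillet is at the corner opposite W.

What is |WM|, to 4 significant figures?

67.96

The virtual corner opposite W is at (-54.70, -48.60). A1 meets NV tangentially, so CV is at right angles to NV and tangency of A1 to MB means the radius CM is perpendicular to MB, with radius 7.2, so the center C sits 7.2 in from both sides at C = (-47.50, -41.40). That places the tangent points at V = (-54.70, -41.40) on NV and M = (-47.50, -48.60) on MB. Then |WM| = |M − W| = 67.96.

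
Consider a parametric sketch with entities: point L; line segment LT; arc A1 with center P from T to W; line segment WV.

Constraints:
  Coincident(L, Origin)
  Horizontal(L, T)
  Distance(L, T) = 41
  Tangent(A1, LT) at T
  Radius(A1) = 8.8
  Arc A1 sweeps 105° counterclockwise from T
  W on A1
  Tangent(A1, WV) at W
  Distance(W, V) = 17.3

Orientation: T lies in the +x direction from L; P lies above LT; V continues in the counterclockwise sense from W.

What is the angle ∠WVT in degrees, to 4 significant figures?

23.24°

On A1, T sits at bearing -90° from P; a 105° counterclockwise sweep puts W at bearing 15°, so W = P + 8.8·(cos 15°, sin 15°) = (49.50, 11.08). Tangency of A1 to WV means the radius PW is perpendicular to WV, so WV runs along (−sin 15°, cos 15°); with |WV| = 17.3, V = (45.02, 27.79). Then cos ∠WVT = VW·VT / (|VW||VT|), giving 23.24°.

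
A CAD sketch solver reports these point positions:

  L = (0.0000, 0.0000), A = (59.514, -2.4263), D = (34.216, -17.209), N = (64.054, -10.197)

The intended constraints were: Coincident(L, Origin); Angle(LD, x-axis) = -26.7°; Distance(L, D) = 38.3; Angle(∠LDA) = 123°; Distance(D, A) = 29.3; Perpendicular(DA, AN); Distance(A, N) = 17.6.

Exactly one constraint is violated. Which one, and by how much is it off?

Distance(A, N) = 17.6 — off by 8.60.

L = (0.00, 0.00) ✓; LD at -26.70° ✓; |LD| = 38.30 ✓; ∠LDA = 123.0° ✓; |DA| = 29.30 ✓; ∠(DA, AN) = 90.00° ✓; |AN| = 9.000 ✗.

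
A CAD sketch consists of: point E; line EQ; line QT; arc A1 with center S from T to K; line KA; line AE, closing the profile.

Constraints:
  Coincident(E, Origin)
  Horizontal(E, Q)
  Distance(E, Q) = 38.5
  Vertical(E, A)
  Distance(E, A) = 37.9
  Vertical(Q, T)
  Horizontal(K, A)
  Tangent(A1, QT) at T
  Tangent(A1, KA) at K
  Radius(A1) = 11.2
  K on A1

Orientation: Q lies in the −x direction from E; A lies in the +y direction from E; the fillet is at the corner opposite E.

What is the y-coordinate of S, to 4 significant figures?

26.70

EA is vertical with |EA| = 37.9 and A on the +y side, so A = (0.000, 37.90). The virtual corner opposite E is at (-38.50, 37.90). The tangent condition forces ST to be normal to QT and the tangent condition forces SK to be normal to KA, with radius 11.2, so the center S sits 11.2 in from both sides at S = (-27.30, 26.70). So S.y = 26.70.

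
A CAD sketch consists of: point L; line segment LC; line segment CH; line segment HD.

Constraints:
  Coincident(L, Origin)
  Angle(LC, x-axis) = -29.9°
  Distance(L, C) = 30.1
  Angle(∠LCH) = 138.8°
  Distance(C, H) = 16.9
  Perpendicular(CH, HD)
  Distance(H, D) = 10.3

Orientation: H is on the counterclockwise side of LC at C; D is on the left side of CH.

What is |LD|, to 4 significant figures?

40.68

L is at the origin; LC runs at -29.9° with length 30.1, so C = 30.1·(cos -29.9°, sin -29.9°) = (26.09, -15.00). ∠LCH = 138.8°, so CH runs at -29.9° + (180° − 138.8°) = 11.30° from the x-axis; with |CH| = 16.9, H = C + 16.9·(cos 11.30°, sin 11.30°) = (42.67, -11.69). The perpendicularity gives HD at right angles to CH; with |HD| = 10.3 on the left of CH, D = H + 10.3·(-0.1959, 0.9806) = (40.65, -1.593). Then |LD| = |D − L| = 40.68.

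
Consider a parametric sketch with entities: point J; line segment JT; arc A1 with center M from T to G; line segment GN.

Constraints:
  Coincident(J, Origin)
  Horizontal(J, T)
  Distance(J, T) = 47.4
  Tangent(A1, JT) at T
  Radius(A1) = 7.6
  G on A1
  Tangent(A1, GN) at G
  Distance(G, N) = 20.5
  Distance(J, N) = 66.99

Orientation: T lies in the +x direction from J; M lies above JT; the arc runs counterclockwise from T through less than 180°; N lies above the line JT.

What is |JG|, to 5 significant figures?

54.473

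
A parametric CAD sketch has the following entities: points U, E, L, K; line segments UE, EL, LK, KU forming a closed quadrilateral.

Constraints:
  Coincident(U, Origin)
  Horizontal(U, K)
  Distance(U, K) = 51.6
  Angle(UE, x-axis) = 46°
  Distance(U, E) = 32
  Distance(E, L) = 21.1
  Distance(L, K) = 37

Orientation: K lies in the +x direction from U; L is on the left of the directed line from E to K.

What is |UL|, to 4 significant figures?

52.85

U is at the origin; UK is horizontal with |UK| = 51.6 and K in +x, so K = (51.6, 0). UE runs at 46.0° with |UE| = 32.0, so E = (22.23, 23.02). L is determined by |EL| = 21.1 and |LK| = 37.0 together: it lies at the intersection of circle(E, 21.1) and circle(K, 37.0). With |EK| = 37.32, the foot of the radical line on EK is 6.280 from E and the perpendicular offset is √(21.1² − 6.280²) = 20.14. Taking the left-of-EK solution: L = (39.60, 35.00).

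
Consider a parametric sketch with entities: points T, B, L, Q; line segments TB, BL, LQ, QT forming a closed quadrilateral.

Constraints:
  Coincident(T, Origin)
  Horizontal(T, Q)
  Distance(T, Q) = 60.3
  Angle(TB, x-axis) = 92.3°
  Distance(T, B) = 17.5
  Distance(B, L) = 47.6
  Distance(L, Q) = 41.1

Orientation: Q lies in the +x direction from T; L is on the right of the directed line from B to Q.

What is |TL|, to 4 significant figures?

33.90

Checks: |BL| = 47.60 ✓; |LQ| = 41.10 ✓.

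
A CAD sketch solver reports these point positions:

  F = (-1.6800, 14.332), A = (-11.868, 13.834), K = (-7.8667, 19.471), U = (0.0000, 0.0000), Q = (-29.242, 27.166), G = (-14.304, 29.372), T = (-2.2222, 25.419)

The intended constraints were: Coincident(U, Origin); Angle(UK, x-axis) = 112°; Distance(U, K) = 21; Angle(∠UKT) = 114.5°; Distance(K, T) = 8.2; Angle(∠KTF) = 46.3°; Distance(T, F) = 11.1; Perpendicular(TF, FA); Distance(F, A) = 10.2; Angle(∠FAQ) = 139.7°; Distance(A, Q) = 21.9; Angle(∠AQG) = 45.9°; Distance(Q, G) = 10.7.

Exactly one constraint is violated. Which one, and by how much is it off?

Distance(Q, G) = 10.7 — off by 4.40.

U = (0.00, 0.00) ✓; UK at 112.0° ✓; |UK| = 21.00 ✓; ∠UKT = 114.5° ✓; |KT| = 8.200 ✓; ∠KTF = 46.30° ✓; |TF| = 11.10 ✓; ∠(TF, FA) = 90.00° ✓; |FA| = 10.20 ✓; ∠FAQ = 139.7° ✓; |AQ| = 21.90 ✓; ∠AQG = 45.90° ✓; |QG| = 15.10 ✗.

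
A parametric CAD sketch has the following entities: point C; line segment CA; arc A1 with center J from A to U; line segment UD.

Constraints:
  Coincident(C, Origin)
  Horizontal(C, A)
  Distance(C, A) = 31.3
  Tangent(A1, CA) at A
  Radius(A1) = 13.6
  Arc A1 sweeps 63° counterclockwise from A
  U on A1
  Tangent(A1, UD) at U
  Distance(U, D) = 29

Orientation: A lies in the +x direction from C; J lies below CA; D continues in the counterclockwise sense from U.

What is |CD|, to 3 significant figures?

33.8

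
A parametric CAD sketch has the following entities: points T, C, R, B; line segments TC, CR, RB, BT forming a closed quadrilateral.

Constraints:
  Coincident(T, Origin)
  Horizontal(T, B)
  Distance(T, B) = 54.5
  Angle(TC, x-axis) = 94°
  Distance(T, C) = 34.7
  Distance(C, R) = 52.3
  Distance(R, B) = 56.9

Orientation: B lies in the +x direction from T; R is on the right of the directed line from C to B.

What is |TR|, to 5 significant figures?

17.613

T is at the origin; TB is horizontal with |TB| = 54.5 and B in +x, so B = (54.5, 0). TC runs at 94.0° with |TC| = 34.7, so C = (-2.4205, 34.615). R is determined by |CR| = 52.3 and |RB| = 56.9 together: it lies at the intersection of circle(C, 52.3) and circle(B, 56.9). With |CB| = 66.620, the foot of the radical line on CB is 29.540 from C and the perpendicular offset is √(52.3² − 29.540²) = 43.159. Taking the right-of-CB solution: R = (0.39325, -17.609).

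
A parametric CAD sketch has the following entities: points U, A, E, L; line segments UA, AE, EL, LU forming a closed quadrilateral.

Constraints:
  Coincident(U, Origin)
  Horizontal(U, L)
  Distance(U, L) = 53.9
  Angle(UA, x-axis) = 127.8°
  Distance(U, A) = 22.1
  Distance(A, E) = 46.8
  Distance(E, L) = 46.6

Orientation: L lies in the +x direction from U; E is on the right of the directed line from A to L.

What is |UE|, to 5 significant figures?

24.800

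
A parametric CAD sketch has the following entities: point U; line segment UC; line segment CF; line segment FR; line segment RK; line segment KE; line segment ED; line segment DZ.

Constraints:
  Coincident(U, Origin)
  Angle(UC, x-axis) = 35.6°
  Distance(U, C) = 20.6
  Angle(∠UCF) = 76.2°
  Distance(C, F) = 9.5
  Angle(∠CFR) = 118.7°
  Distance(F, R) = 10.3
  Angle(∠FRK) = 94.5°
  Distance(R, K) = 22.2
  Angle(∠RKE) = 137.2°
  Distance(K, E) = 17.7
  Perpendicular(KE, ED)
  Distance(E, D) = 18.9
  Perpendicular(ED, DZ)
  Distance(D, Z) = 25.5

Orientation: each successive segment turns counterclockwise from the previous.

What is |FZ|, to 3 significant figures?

4.76

U is at the origin; UC runs at 35.6° with length 20.6, so C = (16.7, 12.0). ∠UCF = 76.2° gives CF at 139° from the x-axis; with |CF| = 9.5, F = (9.54, 18.2). ∠CFR = 118.7° gives FR at -159° from the x-axis; with |FR| = 10.3, R = (-0.0983, 14.5). ∠FRK = 94.5° gives RK at -73.8° from the x-axis; with |RK| = 22.2, K = (6.10, -6.79). ∠RKE = 137.2° gives KE at -31.0° from the x-axis; with |KE| = 17.7, E = (21.3, -15.9). The perpendicularity gives ED at right angles to KE, so ED runs at 59.0°; with |ED| = 18.9, D = (31.0, 0.299). ED ⟂ DZ, so DZ runs at 149°; with |DZ| = 25.5, Z = (9.14, 13.4). Then |FZ| = |Z − F| = 4.76.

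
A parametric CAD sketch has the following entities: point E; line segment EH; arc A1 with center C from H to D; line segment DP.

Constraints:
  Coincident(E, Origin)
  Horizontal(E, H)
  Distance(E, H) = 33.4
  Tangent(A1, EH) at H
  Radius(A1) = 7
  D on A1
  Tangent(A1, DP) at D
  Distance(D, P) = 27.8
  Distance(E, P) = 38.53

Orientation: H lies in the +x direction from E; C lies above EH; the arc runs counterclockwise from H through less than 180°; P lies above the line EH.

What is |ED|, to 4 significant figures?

40.39

Checks: |EH| = 33.40 ✓; |CD| = 7.000 ✓; ∠(CD, DP) = 90.00° ✓; |DP| = 27.80 ✓; |EP| = 38.53 ✓.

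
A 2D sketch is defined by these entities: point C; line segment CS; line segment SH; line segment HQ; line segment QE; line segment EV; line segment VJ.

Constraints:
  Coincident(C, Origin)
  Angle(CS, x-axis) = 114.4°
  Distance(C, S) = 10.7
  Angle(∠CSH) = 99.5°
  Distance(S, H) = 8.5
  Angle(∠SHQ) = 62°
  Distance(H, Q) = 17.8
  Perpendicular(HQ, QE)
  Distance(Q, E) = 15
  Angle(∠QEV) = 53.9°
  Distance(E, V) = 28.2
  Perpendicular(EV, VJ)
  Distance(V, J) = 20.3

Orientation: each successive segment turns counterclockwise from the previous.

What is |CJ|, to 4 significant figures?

23.26

C is at the origin; CS runs at 114.4° with length 10.7, so S = (-4.420, 9.744). ∠CSH = 99.5° gives SH at -165.1° from the x-axis; with |SH| = 8.5, H = (-12.63, 7.559). ∠SHQ = 62.0° gives HQ at -47.10° from the x-axis; with |HQ| = 17.8, Q = (-0.5176, -5.481). HQ ⟂ QE, so QE runs at 42.90°; with |QE| = 15.0, E = (10.47, 4.730). ∠QEV = 53.9° gives EV at 169.0° from the x-axis; with |EV| = 28.2, V = (-17.21, 10.11). EV ⟂ VJ, so VJ runs at -101.0°; with |VJ| = 20.3, J = (-21.08, -9.816). Then |CJ| = |J − C| = 23.26.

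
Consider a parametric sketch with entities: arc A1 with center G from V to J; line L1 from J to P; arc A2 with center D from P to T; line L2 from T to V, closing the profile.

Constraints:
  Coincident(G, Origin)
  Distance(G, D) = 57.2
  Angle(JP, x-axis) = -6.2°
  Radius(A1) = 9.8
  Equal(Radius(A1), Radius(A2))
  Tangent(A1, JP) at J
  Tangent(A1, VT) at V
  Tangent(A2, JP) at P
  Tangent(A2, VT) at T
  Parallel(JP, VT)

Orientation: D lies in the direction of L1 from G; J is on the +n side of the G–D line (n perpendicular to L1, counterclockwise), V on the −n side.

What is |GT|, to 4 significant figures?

58.03

The slot axis is L1's direction at -6.2°, so u = (cos -6.2°, sin -6.2°) = (0.9942, -0.1080) and n = (−sin -6.2°, cos -6.2°) = (0.1080, 0.9942). G is at the origin and D lies 57.2 along u from G, so D = 57.2·u = (56.87, -6.178). Tangency of A1 to both parallel lines with radius 9.8 puts J and V at G ± 9.8·n: J = (1.058, 9.743), V = (-1.058, -9.743). Equal radii place P and T the same way about D: P = D + 9.8·n = (57.92, 3.565), T = D − 9.8·n = (55.81, -15.92). Then |GT| = |T − G| = 58.03.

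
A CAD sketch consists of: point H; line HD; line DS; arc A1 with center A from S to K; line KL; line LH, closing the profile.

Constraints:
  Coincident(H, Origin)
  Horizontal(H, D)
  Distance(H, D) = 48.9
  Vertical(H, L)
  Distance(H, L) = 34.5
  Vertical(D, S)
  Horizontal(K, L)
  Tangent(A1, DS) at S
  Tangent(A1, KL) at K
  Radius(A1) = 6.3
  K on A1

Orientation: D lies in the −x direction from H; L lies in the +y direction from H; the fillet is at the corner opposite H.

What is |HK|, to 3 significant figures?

54.8

H is at the origin; HD is horizontal with |HD| = 48.9 and D on the −x side, so D = (-48.9, 0.00). HL is vertical with |HL| = 34.5 and L on the +y side, so L = (0.00, 34.5). The virtual corner opposite H is at (-48.9, 34.5). The tangent condition forces AS to be normal to DS and tangency of A1 to KL means the radius AK is perpendicular to KL, with radius 6.3, so the center A sits 6.3 in from both sides at A = (-42.6, 28.2). That places the tangent points at S = (-48.9, 28.2) on DS and K = (-42.6, 34.5) on KL. Then |HK| = |K − H| = 54.8.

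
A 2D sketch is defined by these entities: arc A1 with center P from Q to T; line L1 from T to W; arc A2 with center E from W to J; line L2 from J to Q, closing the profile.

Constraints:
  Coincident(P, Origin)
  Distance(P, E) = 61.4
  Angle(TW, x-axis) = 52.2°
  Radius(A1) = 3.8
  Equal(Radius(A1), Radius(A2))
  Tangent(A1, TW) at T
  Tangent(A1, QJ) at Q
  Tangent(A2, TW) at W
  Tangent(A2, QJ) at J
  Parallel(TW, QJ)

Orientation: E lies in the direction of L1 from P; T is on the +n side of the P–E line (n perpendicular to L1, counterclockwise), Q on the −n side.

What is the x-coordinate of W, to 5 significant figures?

34.630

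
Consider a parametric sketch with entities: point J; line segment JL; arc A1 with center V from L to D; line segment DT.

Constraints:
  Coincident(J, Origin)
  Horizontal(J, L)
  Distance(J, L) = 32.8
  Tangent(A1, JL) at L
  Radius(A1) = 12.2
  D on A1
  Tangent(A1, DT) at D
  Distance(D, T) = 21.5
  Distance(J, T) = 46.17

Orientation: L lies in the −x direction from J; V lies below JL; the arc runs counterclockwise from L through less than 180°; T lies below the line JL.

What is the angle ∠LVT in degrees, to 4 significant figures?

169.4°

J is at the origin; JL is horizontal with |JL| = 32.8 and L on the −x side, so L = (-32.80, 0.000). Since A1 is tangent to JL there, VL ⟂ JL, so V = L + (0, -12.2) = (-32.80, -12.20). Since VD ⟂ DT (tangency), |VT| = √(12.2² + 21.5²) = 24.72 regardless of where D sits on A1. So T lies on both circle(J, 46.17) and circle(V, 24.72); the below-JL intersection is T = (-28.27, -36.50). D is the foot of the tangent from T: D = (-42.13, -20.06).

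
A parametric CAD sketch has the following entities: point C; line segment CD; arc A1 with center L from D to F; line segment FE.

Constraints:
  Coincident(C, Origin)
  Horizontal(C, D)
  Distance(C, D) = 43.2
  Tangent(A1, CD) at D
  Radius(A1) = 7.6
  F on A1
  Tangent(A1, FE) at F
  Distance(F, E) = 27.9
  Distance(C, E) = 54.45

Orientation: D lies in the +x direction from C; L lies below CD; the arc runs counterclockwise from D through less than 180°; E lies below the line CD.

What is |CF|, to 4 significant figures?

36.81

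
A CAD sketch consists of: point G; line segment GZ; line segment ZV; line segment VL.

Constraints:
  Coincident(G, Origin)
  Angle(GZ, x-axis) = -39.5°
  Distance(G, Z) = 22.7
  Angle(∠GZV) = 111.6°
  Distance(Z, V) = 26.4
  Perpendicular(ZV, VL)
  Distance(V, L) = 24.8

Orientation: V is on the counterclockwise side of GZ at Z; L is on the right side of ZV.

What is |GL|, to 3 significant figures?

57.6

G is at the origin; GZ runs at -39.5° with length 22.7, so Z = 22.7·(cos -39.5°, sin -39.5°) = (17.5, -14.4). ∠GZV = 111.6°, so ZV runs at -39.5° + (180° − 111.6°) = 28.9° from the x-axis; with |ZV| = 26.4, V = Z + 26.4·(cos 28.9°, sin 28.9°) = (40.6, -1.68). ZV is perpendicular to VL; with |VL| = 24.8 on the right of ZV, L = V + 24.8·(0.483, -0.875) = (52.6, -23.4). Then |GL| = |L − G| = 57.6.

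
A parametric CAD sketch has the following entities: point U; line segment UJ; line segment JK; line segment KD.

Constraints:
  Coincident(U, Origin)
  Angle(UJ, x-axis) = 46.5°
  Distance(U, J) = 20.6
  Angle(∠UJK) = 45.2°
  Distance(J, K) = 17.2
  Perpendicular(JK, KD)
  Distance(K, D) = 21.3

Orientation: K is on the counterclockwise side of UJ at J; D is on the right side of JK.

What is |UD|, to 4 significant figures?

36.02

U is at the origin; UJ runs at 46.5° with length 20.6, so J = 20.6·(cos 46.5°, sin 46.5°) = (14.18, 14.94). ∠UJK = 45.2°, so JK runs at 46.5° + (180° − 45.2°) = 181.3° from the x-axis; with |JK| = 17.2, K = J + 17.2·(cos 181.3°, sin 181.3°) = (-3.015, 14.55). JK ⟂ KD; with |KD| = 21.3 on the right of JK, D = K + 21.3·(-0.02269, 0.9997) = (-3.499, 35.85). Then |UD| = |D − U| = 36.02.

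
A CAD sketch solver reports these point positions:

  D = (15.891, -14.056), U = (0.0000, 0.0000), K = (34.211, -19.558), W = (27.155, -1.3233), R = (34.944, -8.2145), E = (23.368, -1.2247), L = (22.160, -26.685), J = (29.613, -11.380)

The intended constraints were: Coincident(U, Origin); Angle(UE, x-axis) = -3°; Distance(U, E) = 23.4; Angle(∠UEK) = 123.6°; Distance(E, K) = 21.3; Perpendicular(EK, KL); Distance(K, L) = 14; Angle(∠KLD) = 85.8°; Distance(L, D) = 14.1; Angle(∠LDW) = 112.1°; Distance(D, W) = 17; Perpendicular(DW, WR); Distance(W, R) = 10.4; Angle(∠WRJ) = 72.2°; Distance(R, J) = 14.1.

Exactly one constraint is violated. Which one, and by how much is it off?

Distance(R, J) = 14.1 — off by 7.90.

U = (0.00, 0.00) ✓; UE at -3.000° ✓; |UE| = 23.40 ✓; ∠UEK = 123.6° ✓; |EK| = 21.30 ✓; ∠(EK, KL) = 90.00° ✓; |KL| = 14.00 ✓; ∠KLD = 85.80° ✓; |LD| = 14.10 ✓; ∠LDW = 112.1° ✓; |DW| = 17.00 ✓; ∠(DW, WR) = 90.00° ✓; |WR| = 10.40 ✓; ∠WRJ = 72.20° ✓; |RJ| = 6.200 ✗.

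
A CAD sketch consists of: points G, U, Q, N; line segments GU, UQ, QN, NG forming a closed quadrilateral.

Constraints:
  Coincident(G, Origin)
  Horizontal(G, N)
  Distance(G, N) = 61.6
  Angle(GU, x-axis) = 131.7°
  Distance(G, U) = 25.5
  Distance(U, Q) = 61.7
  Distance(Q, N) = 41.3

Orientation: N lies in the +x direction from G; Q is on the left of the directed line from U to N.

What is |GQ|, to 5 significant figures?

55.794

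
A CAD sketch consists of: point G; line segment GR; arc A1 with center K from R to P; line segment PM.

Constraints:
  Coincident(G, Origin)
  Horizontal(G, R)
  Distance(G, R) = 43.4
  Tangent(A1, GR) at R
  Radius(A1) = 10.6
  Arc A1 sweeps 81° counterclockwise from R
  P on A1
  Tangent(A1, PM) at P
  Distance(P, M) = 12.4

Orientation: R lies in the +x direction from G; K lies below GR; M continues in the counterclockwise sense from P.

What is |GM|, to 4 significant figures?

37.54

On A1, R sits at bearing 90° from K; an 81° counterclockwise sweep puts P at bearing 171°, so P = K + 10.6·(cos 171°, sin 171°) = (32.93, -8.942). A1 meets PM tangentially, so KP is at right angles to PM, so PM runs along (−sin 171°, cos 171°); with |PM| = 12.4, M = (30.99, -21.19). Then |GM| = |M − G| = 37.54.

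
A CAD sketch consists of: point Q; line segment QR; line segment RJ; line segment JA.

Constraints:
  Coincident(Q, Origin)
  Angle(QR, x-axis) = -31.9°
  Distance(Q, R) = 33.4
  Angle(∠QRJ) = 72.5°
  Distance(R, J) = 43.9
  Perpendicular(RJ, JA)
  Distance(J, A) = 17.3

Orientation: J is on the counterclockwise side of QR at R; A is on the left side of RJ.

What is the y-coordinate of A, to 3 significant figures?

29.2

∠QRJ = 72.5°, so RJ runs at -31.9° + (180° − 72.5°) = 75.6° from the x-axis; with |RJ| = 43.9, J = R + 43.9·(cos 75.6°, sin 75.6°) = (39.3, 24.9). RJ is perpendicular to JA; with |JA| = 17.3 on the left of RJ, A = J + 17.3·(-0.969, 0.249) = (22.5, 29.2). So A.y = 29.2.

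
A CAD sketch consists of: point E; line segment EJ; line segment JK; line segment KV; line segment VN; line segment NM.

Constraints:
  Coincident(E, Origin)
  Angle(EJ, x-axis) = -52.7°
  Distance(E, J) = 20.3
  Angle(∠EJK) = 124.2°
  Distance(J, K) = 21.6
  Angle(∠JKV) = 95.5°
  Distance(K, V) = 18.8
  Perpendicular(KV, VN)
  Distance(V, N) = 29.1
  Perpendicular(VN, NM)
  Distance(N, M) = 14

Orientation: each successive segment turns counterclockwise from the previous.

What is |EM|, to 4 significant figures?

10.26

E is at the origin; EJ runs at -52.7° with length 20.3, so J = (12.30, -16.15). ∠EJK = 124.2° gives JK at 3.100° from the x-axis; with |JK| = 21.6, K = (33.87, -14.98). ∠JKV = 95.5° gives KV at 87.60° from the x-axis; with |KV| = 18.8, V = (34.66, 3.803). KV ⟂ VN, so VN runs at 177.6°; with |VN| = 29.1, N = (5.583, 5.022). VN ⟂ NM, so NM runs at -92.40°; with |NM| = 14.0, M = (4.996, -8.966). Then |EM| = |M − E| = 10.26.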